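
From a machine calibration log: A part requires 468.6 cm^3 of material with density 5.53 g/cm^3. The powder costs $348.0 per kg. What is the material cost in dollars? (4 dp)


Mass = 468.6*5.53/1000 = 2.591358 kg
Cost = 2.591358 * 348.0 = 901.7926 $


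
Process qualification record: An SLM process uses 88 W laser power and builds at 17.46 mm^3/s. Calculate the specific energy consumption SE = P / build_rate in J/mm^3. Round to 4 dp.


SE = 88 / 17.46 = 5.0401 J/mm^3


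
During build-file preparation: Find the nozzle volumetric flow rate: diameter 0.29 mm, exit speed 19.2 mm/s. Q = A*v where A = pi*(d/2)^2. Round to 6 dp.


A = pi*(0.29/2)^2 = 0.06605199 mm^2
Q = 0.06605199 * 19.2 = 1.268198 mm^3/s


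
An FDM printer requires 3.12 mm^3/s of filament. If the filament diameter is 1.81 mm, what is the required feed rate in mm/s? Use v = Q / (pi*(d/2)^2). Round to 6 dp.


A = pi*(1.81/2)^2 = 2.573043
v = 3.12 / 2.573043 = 1.212572 mm/s


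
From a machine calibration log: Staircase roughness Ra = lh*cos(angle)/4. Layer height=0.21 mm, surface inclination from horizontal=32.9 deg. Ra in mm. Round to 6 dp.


Ra = 0.21 * cos(32.9) / 4 = 0.04408 mm


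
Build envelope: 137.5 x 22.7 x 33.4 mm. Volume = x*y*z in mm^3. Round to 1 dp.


V = 137.5 * 22.7 * 33.4 = 104249.8 mm^3


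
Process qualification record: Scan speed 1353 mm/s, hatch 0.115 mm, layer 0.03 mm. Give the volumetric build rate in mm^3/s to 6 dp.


Rate = 1353 * 0.115 * 0.03 = 4.66785 mm^3/s


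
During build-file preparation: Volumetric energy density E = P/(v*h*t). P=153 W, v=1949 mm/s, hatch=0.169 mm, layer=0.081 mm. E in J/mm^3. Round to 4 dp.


E = 153 / (1949*0.169*0.081) = 5.7347 J/mm^3


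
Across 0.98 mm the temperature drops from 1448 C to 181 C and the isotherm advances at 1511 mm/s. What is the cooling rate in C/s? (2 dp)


G = (1448-181)/0.98 = 1292.85714286 C/mm
CR = 1292.85714286 * 1511 = 1953507.14 C/s


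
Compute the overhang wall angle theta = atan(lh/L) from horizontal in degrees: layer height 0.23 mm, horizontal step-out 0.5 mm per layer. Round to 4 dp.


angle = atan(0.23/0.5) = 24.7024 degrees


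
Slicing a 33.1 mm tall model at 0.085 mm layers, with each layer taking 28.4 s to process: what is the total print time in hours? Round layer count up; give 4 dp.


Layers = ceil(33.1/0.085) = 390
t = 390 * 28.4 / 3600 = 3.0767 hrs


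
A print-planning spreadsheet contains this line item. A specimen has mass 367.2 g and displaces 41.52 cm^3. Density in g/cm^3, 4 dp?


rho = 367.2 / 41.52 = 8.8439 g/cm^3


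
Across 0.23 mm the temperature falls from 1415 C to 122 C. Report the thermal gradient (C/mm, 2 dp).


G = (1415-122)/0.23 = 5621.74 C/mm


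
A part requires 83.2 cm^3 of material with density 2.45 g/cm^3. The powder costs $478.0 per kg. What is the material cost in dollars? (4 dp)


Mass = 83.2*2.45/1000 = 0.20384 kg
Cost = 0.20384 * 478.0 = 97.4355 $


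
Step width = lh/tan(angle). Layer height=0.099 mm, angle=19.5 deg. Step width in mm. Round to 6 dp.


step = 0.099 / tan(19.5) = 0.279567 mm


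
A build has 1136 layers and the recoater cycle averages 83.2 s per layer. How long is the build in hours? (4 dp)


t = 1136 * 83.2 / 3600 = 26.2542 hrs


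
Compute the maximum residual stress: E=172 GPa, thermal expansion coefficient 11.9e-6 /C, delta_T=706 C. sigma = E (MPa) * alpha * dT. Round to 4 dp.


sigma = 172*1000 * 11.9e-6 * 706 = 1445.0408 MPa


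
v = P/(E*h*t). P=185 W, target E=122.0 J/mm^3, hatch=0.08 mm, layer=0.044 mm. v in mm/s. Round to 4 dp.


v = 185 / (122.0*0.08*0.044) = 430.7936 mm/s


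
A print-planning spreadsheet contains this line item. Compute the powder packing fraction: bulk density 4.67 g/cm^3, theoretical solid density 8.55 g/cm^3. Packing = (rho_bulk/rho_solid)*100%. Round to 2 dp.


Packing = (4.67/8.55)*100 = 54.62 %


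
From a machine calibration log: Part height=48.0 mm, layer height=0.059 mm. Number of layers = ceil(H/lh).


Layers = ceil(48.0/0.059) = 814


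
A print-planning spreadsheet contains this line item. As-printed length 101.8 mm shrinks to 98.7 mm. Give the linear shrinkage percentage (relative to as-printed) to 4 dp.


Shrinkage = ((101.8-98.7)/101.8)*100 = 3.0452 %


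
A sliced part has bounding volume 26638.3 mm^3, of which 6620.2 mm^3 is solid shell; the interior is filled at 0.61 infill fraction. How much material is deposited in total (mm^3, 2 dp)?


V_infill = (26638.3 - 6620.2) * 0.61 = 12211.04
V_total = 6620.2 + 12211.04 = 18831.24 mm^3


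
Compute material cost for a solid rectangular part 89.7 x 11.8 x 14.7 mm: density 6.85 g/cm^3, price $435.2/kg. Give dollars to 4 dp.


V = 89.7 * 11.8 * 14.7 = 15559.362 mm^3 = 15.559362 cm^3
Mass = 15.559362 * 6.85 / 1000 = 0.10658163 kg
Cost = 0.10658163 * 435.2 = 46.3843 $


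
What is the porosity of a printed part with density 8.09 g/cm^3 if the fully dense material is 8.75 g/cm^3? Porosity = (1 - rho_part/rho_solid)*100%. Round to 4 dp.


Porosity = (1-8.09/8.75)*100 = 7.5429 %


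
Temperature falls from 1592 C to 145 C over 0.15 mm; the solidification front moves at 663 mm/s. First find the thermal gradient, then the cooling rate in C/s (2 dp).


G = (1592-145)/0.15 = 9646.66666667 C/mm
CR = 9646.66666667 * 663 = 6395740.0 C/s


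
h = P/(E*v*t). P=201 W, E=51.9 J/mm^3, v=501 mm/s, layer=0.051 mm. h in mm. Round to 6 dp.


h = 201 / (51.9*501*0.051) = 0.151573 mm


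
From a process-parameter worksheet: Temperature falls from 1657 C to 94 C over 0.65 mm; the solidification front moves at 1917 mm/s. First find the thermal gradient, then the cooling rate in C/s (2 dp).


G = (1657-94)/0.65 = 2404.61538462 C/mm
CR = 2404.61538462 * 1917 = 4609647.69 C/s


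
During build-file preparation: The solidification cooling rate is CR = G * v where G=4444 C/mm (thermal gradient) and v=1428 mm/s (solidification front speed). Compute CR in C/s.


CR = 4444 * 1428 = 6346032 C/s


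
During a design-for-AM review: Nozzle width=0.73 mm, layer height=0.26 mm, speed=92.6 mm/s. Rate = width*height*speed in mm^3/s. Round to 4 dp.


Rate = 0.73 * 0.26 * 92.6 = 17.5755 mm^3/s


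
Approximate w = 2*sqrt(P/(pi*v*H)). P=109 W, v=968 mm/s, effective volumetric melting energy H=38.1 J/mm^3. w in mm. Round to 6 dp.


w = 2*sqrt(109/(pi*968*38.1)) = 0.061343 mm


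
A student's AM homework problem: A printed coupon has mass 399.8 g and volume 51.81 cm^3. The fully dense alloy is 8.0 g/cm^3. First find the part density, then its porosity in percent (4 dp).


rho_part = 399.8 / 51.81 = 7.71665702 g/cm^3
Porosity = (1 - 7.71665702/8.0)*100 = 3.5418 %


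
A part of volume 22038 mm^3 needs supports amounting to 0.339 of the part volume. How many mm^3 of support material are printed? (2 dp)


V_support = 22038 * 0.339 = 7470.88 mm^3


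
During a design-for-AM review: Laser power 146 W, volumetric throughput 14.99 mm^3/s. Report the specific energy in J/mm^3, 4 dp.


SE = 146 / 14.99 = 9.7398 J/mm^3


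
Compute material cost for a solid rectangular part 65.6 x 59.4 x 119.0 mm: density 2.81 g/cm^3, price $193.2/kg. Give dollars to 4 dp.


V = 65.6 * 59.4 * 119.0 = 463700.16 mm^3 = 463.70016 cm^3
Mass = 463.70016 * 2.81 / 1000 = 1.30299745 kg
Cost = 1.30299745 * 193.2 = 251.7391 $


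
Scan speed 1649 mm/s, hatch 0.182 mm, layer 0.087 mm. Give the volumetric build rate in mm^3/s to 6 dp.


Rate = 1649 * 0.182 * 0.087 = 26.110266 mm^3/s


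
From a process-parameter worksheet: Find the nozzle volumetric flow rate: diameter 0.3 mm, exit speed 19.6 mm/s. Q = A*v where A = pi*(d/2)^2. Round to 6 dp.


A = pi*(0.3/2)^2 = 0.07068583 mm^2
Q = 0.07068583 * 19.6 = 1.385442 mm^3/s


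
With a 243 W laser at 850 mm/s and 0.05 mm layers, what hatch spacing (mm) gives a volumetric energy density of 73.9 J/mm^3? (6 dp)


h = 243 / (73.9*850*0.05) = 0.07737 mm


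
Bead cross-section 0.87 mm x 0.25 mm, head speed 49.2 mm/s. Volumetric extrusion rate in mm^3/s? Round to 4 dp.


Rate = 0.87 * 0.25 * 49.2 = 10.701 mm^3/s


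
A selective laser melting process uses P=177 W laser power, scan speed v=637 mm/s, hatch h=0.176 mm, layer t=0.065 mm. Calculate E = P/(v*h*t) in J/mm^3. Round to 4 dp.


E = 177 / (637*0.176*0.065) = 24.2889 J/mm^3


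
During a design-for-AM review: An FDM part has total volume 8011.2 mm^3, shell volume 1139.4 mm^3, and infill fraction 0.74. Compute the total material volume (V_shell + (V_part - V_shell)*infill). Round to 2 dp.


V_infill = (8011.2 - 1139.4) * 0.74 = 5085.13
V_total = 1139.4 + 5085.13 = 6224.53 mm^3


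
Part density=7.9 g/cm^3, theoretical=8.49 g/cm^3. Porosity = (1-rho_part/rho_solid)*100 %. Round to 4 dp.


Porosity = (1-7.9/8.49)*100 = 6.9494 %


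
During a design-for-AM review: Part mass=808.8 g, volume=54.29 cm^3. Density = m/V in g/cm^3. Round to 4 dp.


rho = 808.8 / 54.29 = 14.8978 g/cm^3


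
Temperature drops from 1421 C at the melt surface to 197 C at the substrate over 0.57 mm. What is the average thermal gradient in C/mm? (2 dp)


G = (1421-197)/0.57 = 2147.37 C/mm


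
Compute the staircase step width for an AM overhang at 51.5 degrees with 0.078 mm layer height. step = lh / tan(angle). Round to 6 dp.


step = 0.078 / tan(51.5) = 0.062044 mm


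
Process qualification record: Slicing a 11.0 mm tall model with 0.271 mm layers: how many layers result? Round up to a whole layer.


Layers = ceil(11.0/0.271) = 41


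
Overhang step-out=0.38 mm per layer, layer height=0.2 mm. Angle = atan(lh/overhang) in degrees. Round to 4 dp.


angle = atan(0.2/0.38) = 27.7585 degrees


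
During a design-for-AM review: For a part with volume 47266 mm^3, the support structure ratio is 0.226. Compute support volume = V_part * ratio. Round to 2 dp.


V_support = 47266 * 0.226 = 10682.12 mm^3


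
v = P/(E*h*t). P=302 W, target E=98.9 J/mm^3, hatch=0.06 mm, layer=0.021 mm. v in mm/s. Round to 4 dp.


v = 302 / (98.9*0.06*0.021) = 2423.4837 mm/s


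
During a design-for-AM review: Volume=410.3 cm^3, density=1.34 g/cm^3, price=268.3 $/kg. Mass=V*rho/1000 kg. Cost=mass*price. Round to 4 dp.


Mass = 410.3*1.34/1000 = 0.549802 kg
Cost = 0.549802 * 268.3 = 147.5119 $


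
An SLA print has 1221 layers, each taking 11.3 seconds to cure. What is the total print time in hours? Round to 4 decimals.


t = 1221 * 11.3 / 3600 = 3.8326 hrs


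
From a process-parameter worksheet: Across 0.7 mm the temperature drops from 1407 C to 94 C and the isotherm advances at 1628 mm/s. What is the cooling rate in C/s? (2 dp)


G = (1407-94)/0.7 = 1875.71428571 C/mm
CR = 1875.71428571 * 1628 = 3053662.86 C/s


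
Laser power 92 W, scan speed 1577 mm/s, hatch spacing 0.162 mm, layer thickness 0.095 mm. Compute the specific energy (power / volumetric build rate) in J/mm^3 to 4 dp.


Build rate = 1577 * 0.162 * 0.095 = 24.27003 mm^3/s
SE = 92 / 24.27003 = 3.7907 J/mm^3


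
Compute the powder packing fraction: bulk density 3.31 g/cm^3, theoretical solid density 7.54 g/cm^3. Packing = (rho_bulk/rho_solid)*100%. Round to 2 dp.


Packing = (3.31/7.54)*100 = 43.9 %


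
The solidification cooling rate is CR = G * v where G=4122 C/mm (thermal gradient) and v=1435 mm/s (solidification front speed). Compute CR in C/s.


CR = 4122 * 1435 = 5915070 C/s


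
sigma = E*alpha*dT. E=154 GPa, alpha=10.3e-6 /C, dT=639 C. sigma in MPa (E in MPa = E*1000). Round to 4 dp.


sigma = 154*1000 * 10.3e-6 * 639 = 1013.5818 MPa


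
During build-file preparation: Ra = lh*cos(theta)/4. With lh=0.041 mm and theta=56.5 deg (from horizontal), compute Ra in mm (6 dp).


Ra = 0.041 * cos(56.5) / 4 = 0.005657 mm


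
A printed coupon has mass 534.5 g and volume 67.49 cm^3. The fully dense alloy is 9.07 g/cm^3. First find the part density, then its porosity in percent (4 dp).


rho_part = 534.5 / 67.49 = 7.91969181 g/cm^3
Porosity = (1 - 7.91969181/9.07)*100 = 12.6826 %


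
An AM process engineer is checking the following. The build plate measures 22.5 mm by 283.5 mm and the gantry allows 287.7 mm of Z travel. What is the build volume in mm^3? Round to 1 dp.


V = 22.5 * 283.5 * 287.7 = 1835166.4 mm^3


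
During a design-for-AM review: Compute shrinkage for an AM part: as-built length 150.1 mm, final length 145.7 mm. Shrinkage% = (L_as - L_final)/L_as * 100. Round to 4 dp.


Shrinkage = ((150.1-145.7)/150.1)*100 = 2.9314 %


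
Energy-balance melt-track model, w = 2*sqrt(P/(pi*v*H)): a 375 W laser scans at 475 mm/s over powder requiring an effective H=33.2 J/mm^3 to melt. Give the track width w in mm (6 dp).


w = 2*sqrt(375/(pi*475*33.2)) = 0.174002 mm


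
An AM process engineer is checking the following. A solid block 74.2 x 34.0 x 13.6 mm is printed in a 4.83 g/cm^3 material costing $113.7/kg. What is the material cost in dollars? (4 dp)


V = 74.2 * 34.0 * 13.6 = 34310.08 mm^3 = 34.31008 cm^3
Mass = 34.31008 * 4.83 / 1000 = 0.16571769 kg
Cost = 0.16571769 * 113.7 = 18.8421 $


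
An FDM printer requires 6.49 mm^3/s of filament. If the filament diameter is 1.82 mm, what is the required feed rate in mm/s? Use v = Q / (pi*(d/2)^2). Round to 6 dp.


A = pi*(1.82/2)^2 = 2.601553
v = 6.49 / 2.601553 = 2.494664 mm/s


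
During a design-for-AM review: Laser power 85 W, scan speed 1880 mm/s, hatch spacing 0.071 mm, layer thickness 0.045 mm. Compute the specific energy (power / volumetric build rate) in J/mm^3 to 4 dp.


Build rate = 1880 * 0.071 * 0.045 = 6.0066 mm^3/s
SE = 85 / 6.0066 = 14.1511 J/mm^3


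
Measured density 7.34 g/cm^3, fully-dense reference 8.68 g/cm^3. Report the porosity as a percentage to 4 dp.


Porosity = (1-7.34/8.68)*100 = 15.4378 %


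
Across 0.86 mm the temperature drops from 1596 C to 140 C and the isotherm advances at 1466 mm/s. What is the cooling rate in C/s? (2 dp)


G = (1596-140)/0.86 = 1693.02325581 C/mm
CR = 1693.02325581 * 1466 = 2481972.09 C/s


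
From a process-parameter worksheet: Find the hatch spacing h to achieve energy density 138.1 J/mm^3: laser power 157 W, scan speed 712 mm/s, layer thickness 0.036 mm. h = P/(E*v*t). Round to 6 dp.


h = 157 / (138.1*712*0.036) = 0.044353 mm


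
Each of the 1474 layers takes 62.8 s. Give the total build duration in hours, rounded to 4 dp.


t = 1474 * 62.8 / 3600 = 25.7131 hrs


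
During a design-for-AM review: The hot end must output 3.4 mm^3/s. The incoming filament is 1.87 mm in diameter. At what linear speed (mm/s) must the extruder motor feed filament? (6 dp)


A = pi*(1.87/2)^2 = 2.746459
v = 3.4 / 2.746459 = 1.237958 mm/s


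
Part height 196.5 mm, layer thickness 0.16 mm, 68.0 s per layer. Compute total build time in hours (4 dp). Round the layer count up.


Layers = ceil(196.5/0.16) = 1229
t = 1229 * 68.0 / 3600 = 23.2144 hrs


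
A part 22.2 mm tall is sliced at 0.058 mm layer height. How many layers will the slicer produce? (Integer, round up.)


Layers = ceil(22.2/0.058) = 383


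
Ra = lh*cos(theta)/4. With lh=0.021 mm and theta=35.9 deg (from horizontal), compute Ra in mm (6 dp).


Ra = 0.021 * cos(35.9) / 4 = 0.004253 mm


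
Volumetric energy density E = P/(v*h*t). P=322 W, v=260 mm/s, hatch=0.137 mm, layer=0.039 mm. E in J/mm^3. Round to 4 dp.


E = 322 / (260*0.137*0.039) = 231.7914 J/mm^3


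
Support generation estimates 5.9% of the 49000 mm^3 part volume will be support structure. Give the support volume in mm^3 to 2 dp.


V_support = 49000 * 0.059 = 2891.0 mm^3


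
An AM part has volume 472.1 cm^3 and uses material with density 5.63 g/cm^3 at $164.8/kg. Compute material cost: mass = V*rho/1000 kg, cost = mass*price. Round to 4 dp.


Mass = 472.1*5.63/1000 = 2.657923 kg
Cost = 2.657923 * 164.8 = 438.0257 $


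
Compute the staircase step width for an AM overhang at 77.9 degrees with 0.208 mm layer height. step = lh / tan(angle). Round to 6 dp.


step = 0.208 / tan(77.9) = 0.044591 mm


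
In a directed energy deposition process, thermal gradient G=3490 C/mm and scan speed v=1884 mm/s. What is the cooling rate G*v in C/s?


CR = 3490 * 1884 = 6575160 C/s


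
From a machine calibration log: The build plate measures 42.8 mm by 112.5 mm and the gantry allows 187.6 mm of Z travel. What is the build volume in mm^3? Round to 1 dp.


V = 42.8 * 112.5 * 187.6 = 903294.0 mm^3


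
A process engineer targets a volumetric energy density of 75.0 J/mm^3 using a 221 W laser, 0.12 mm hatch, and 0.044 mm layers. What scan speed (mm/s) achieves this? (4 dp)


v = 221 / (75.0*0.12*0.044) = 558.0808 mm/s


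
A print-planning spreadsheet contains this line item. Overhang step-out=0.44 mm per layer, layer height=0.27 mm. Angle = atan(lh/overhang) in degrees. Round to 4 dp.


angle = atan(0.27/0.44) = 31.5348 degrees


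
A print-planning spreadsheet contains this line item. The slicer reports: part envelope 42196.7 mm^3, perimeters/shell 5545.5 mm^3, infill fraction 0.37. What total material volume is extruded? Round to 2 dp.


V_infill = (42196.7 - 5545.5) * 0.37 = 13560.94
V_total = 5545.5 + 13560.94 = 19106.44 mm^3


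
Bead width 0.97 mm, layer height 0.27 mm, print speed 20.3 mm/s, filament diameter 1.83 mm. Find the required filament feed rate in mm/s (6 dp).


Q = 0.97 * 0.27 * 20.3 = 5.31657 mm^3/s
A_fil = pi*(1.83/2)^2 = 2.63021991 mm^2
v_feed = 5.31657 / 2.63021991 = 2.02134 mm/s


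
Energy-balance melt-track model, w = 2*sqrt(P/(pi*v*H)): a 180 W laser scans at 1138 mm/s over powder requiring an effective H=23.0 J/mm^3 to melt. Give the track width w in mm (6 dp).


w = 2*sqrt(180/(pi*1138*23.0)) = 0.093574 mm


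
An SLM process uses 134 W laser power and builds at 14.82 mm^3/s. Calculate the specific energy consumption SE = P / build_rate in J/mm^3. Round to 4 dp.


SE = 134 / 14.82 = 9.0418 J/mm^3


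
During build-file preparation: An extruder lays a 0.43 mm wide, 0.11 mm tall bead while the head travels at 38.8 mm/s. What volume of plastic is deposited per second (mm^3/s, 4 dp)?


Rate = 0.43 * 0.11 * 38.8 = 1.8352 mm^3/s


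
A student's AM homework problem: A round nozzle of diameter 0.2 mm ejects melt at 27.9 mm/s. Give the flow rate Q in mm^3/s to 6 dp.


A = pi*(0.2/2)^2 = 0.03141593 mm^2
Q = 0.03141593 * 27.9 = 0.876504 mm^3/s


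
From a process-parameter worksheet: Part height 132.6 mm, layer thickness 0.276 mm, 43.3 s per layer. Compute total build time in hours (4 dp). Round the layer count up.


Layers = ceil(132.6/0.276) = 481
t = 481 * 43.3 / 3600 = 5.7854 hrs


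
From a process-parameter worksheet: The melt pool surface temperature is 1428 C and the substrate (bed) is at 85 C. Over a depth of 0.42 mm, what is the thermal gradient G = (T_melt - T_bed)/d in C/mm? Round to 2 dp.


G = (1428-85)/0.42 = 3197.62 C/mm


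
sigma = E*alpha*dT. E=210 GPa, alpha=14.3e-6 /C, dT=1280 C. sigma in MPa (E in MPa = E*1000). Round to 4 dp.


sigma = 210*1000 * 14.3e-6 * 1280 = 3843.84 MPa


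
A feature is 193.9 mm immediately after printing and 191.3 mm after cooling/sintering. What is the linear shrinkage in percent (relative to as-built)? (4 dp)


Shrinkage = ((193.9-191.3)/193.9)*100 = 1.3409 %


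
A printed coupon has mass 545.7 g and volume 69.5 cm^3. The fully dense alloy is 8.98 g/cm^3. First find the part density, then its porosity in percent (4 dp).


rho_part = 545.7 / 69.5 = 7.85179856 g/cm^3
Porosity = (1 - 7.85179856/8.98)*100 = 12.5635 %


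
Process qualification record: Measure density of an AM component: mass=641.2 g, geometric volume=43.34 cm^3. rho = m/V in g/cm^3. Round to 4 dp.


rho = 641.2 / 43.34 = 14.7946 g/cm^3


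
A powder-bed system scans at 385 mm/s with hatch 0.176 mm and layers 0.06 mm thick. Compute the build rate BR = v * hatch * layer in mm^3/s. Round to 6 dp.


Rate = 385 * 0.176 * 0.06 = 4.0656 mm^3/s


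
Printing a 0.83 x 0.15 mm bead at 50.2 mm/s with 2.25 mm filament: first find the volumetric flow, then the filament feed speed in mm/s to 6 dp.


Q = 0.83 * 0.15 * 50.2 = 6.2499 mm^3/s
A_fil = pi*(2.25/2)^2 = 3.9760782 mm^2
v_feed = 6.2499 / 3.9760782 = 1.571876 mm/s


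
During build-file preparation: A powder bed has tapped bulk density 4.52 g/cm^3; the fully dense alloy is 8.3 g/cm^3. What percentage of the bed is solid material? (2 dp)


Packing = (4.52/8.3)*100 = 54.46 %


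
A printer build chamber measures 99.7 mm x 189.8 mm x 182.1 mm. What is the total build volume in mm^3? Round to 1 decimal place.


V = 99.7 * 189.8 * 182.1 = 3445889.2 mm^3


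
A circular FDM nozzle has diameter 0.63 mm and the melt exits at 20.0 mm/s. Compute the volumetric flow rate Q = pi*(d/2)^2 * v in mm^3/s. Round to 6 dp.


A = pi*(0.63/2)^2 = 0.31172453 mm^2
Q = 0.31172453 * 20.0 = 6.234491 mm^3/s


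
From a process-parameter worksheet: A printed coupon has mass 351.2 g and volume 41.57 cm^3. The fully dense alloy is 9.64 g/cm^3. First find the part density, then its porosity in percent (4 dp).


rho_part = 351.2 / 41.57 = 8.44840029 g/cm^3
Porosity = (1 - 8.44840029/9.64)*100 = 12.361 %


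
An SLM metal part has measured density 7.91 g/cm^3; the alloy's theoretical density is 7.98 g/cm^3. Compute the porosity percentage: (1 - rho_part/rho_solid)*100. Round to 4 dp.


Porosity = (1-7.91/7.98)*100 = 0.8772 %


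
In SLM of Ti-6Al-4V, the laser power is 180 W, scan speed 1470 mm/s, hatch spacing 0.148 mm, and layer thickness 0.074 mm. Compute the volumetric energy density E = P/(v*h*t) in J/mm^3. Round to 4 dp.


E = 180 / (1470*0.148*0.074) = 11.1805 J/mm^3


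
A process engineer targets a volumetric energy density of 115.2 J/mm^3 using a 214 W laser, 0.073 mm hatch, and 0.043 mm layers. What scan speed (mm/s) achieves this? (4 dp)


v = 214 / (115.2*0.073*0.043) = 591.7932 mm/s


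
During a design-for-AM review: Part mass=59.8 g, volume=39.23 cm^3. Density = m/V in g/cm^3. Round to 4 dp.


rho = 59.8 / 39.23 = 1.5243 g/cm^3


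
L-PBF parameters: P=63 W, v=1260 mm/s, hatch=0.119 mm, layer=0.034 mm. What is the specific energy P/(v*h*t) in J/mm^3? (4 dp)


Build rate = 1260 * 0.119 * 0.034 = 5.09796 mm^3/s
SE = 63 / 5.09796 = 12.3579 J/mm^3


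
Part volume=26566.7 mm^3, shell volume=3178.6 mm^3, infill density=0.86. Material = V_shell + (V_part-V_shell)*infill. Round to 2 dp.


V_infill = (26566.7 - 3178.6) * 0.86 = 20113.77
V_total = 3178.6 + 20113.77 = 23292.37 mm^3


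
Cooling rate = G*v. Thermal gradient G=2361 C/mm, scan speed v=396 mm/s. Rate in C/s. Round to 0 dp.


CR = 2361 * 396 = 934956 C/s


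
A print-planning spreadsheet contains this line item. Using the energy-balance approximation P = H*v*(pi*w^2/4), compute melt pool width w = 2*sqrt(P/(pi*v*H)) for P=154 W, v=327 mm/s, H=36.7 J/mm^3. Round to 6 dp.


w = 2*sqrt(154/(pi*327*36.7)) = 0.127823 mm


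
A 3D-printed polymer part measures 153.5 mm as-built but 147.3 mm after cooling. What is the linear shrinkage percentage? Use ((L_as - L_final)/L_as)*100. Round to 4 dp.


Shrinkage = ((153.5-147.3)/153.5)*100 = 4.0391 %


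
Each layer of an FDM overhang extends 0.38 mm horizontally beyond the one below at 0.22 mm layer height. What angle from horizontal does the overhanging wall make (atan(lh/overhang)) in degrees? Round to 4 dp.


angle = atan(0.22/0.38) = 30.0686 degrees


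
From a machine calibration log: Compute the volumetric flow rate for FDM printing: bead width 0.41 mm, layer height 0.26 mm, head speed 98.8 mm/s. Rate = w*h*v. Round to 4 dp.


Rate = 0.41 * 0.26 * 98.8 = 10.5321 mm^3/s


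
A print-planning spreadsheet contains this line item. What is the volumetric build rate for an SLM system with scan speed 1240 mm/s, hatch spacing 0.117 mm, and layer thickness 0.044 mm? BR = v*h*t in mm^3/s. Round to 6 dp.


Rate = 1240 * 0.117 * 0.044 = 6.38352 mm^3/s


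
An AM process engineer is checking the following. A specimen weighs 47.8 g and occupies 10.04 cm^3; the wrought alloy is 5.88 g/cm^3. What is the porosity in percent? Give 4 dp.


rho_part = 47.8 / 10.04 = 4.76095618 g/cm^3
Porosity = (1 - 4.76095618/5.88)*100 = 19.0314 %


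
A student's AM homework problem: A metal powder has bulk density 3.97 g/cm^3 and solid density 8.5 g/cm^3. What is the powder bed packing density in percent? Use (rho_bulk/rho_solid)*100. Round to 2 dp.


Packing = (3.97/8.5)*100 = 46.71 %


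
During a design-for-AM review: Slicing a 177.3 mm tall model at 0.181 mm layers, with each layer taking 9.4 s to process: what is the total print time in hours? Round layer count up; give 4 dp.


Layers = ceil(177.3/0.181) = 980
t = 980 * 9.4 / 3600 = 2.5589 hrs


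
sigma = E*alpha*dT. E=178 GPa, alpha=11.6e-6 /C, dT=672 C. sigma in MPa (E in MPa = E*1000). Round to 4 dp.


sigma = 178*1000 * 11.6e-6 * 672 = 1387.5456 MPa


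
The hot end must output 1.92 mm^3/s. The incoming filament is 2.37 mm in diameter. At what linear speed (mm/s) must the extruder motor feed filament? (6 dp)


A = pi*(2.37/2)^2 = 4.411503
v = 1.92 / 4.411503 = 0.435226 mm/s


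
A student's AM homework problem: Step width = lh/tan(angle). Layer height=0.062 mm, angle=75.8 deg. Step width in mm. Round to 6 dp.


step = 0.062 / tan(75.8) = 0.015688 mm


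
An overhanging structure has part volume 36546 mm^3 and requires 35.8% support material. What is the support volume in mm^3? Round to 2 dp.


V_support = 36546 * 0.358 = 13083.47 mm^3


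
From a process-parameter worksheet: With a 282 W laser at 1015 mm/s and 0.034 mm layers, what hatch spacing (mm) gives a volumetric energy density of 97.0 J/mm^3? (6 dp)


h = 282 / (97.0*1015*0.034) = 0.084243 mm


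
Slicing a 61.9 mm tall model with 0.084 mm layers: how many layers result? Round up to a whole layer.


Layers = ceil(61.9/0.084) = 737


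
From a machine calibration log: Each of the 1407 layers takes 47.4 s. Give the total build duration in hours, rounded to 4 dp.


t = 1407 * 47.4 / 3600 = 18.5255 hrs


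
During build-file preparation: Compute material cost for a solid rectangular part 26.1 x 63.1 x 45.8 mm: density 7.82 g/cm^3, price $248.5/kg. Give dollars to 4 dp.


V = 26.1 * 63.1 * 45.8 = 75428.478 mm^3 = 75.428478 cm^3
Mass = 75.428478 * 7.82 / 1000 = 0.5898507 kg
Cost = 0.5898507 * 248.5 = 146.5779 $


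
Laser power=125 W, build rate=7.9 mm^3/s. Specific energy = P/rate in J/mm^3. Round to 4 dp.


SE = 125 / 7.9 = 15.8228 J/mm^3


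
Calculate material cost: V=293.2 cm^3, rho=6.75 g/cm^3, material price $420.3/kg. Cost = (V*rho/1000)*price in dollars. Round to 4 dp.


Mass = 293.2*6.75/1000 = 1.9791 kg
Cost = 1.9791 * 420.3 = 831.8157 $


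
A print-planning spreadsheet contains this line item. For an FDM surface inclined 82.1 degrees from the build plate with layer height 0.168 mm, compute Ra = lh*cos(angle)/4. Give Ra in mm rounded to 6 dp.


Ra = 0.168 * cos(82.1) / 4 = 0.005773 mm


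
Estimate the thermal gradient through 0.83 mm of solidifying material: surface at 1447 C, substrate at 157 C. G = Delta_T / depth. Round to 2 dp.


G = (1447-157)/0.83 = 1554.22 C/mm


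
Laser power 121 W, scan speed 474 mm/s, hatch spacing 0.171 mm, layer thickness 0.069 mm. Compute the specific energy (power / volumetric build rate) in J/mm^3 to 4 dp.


Build rate = 474 * 0.171 * 0.069 = 5.592726 mm^3/s
SE = 121 / 5.592726 = 21.6352 J/mm^3


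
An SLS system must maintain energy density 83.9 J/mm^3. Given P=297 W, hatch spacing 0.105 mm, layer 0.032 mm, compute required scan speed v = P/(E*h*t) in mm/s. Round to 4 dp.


v = 297 / (83.9*0.105*0.032) = 1053.5501 mm/s


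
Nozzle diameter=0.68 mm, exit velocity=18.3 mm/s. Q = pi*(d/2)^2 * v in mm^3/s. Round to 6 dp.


A = pi*(0.68/2)^2 = 0.36316811 mm^2
Q = 0.36316811 * 18.3 = 6.645976 mm^3/s


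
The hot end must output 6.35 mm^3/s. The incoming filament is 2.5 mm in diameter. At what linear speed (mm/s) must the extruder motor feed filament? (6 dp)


A = pi*(2.5/2)^2 = 4.908739
v = 6.35 / 4.908739 = 1.293611 mm/s


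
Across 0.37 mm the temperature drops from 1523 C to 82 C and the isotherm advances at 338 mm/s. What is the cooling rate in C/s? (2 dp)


G = (1523-82)/0.37 = 3894.59459459 C/mm
CR = 3894.59459459 * 338 = 1316372.97 C/s


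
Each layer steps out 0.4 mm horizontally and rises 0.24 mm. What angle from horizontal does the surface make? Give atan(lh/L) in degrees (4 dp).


angle = atan(0.24/0.4) = 30.9638 degrees


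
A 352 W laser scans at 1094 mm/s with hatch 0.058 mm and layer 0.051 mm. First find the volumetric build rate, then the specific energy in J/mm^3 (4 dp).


Build rate = 1094 * 0.058 * 0.051 = 3.236052 mm^3/s
SE = 352 / 3.236052 = 108.7745 J/mm^3


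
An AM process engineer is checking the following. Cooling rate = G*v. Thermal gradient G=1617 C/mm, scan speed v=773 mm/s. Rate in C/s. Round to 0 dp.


CR = 1617 * 773 = 1249941 C/s


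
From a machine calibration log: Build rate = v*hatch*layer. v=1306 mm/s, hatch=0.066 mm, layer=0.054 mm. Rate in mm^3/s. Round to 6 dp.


Rate = 1306 * 0.066 * 0.054 = 4.654584 mm^3/s


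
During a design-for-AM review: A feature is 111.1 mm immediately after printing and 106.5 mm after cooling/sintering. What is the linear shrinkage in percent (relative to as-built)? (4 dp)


Shrinkage = ((111.1-106.5)/111.1)*100 = 4.1404 %


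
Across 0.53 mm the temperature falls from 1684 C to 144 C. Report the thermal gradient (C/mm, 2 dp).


G = (1684-144)/0.53 = 2905.66 C/mm


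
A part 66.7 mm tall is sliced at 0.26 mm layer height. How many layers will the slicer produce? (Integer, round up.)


Layers = ceil(66.7/0.26) = 257


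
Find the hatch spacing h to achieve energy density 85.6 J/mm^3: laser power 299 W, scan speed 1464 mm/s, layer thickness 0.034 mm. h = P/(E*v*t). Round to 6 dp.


h = 299 / (85.6*1464*0.034) = 0.070174 mm


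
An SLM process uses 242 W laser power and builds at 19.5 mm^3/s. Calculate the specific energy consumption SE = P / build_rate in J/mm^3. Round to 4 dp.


SE = 242 / 19.5 = 12.4103 J/mm^3


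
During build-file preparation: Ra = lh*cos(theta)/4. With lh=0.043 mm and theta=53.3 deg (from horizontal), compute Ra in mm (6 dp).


Ra = 0.043 * cos(53.3) / 4 = 0.006424 mm


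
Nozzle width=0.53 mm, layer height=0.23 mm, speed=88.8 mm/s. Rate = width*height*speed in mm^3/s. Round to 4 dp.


Rate = 0.53 * 0.23 * 88.8 = 10.8247 mm^3/s


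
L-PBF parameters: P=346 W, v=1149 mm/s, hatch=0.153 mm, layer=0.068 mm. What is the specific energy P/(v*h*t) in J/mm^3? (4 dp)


Build rate = 1149 * 0.153 * 0.068 = 11.954196 mm^3/s
SE = 346 / 11.954196 = 28.9438 J/mm^3


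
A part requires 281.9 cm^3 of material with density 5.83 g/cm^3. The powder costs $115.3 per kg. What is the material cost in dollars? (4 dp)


Mass = 281.9*5.83/1000 = 1.643477 kg
Cost = 1.643477 * 115.3 = 189.4929 $


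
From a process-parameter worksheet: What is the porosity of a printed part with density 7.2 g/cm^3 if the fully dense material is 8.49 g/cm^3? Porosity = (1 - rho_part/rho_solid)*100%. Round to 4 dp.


Porosity = (1-7.2/8.49)*100 = 15.1943 %


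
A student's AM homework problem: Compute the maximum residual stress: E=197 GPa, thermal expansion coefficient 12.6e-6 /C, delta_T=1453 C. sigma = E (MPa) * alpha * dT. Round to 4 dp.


sigma = 197*1000 * 12.6e-6 * 1453 = 3606.6366 MPa


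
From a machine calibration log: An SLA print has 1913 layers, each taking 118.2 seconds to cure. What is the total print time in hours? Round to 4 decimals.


t = 1913 * 118.2 / 3600 = 62.8102 hrs


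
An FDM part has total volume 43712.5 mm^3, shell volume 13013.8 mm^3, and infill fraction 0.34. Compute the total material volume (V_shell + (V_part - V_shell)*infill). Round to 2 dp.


V_infill = (43712.5 - 13013.8) * 0.34 = 10437.56
V_total = 13013.8 + 10437.56 = 23451.36 mm^3


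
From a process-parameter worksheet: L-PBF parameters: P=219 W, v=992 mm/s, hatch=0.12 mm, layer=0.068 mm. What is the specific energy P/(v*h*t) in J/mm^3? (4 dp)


Build rate = 992 * 0.12 * 0.068 = 8.09472 mm^3/s
SE = 219 / 8.09472 = 27.0547 J/mm^3


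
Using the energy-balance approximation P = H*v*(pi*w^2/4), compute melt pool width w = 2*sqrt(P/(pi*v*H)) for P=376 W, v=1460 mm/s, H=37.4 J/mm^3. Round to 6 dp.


w = 2*sqrt(376/(pi*1460*37.4)) = 0.093635 mm


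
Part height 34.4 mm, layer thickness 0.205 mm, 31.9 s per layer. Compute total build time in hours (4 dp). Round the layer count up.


Layers = ceil(34.4/0.205) = 168
t = 168 * 31.9 / 3600 = 1.4887 hrs


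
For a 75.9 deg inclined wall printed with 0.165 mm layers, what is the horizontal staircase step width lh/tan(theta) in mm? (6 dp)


step = 0.165 / tan(75.9) = 0.041445 mm


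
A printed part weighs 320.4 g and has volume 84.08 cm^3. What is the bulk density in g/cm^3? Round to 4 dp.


rho = 320.4 / 84.08 = 3.8107 g/cm^3


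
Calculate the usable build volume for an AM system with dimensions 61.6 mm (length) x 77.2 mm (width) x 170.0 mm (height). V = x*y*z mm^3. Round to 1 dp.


V = 61.6 * 77.2 * 170.0 = 808438.4 mm^3


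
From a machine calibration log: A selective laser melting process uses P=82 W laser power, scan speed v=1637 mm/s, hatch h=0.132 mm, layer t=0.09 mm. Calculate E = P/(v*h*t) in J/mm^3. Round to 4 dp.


E = 82 / (1637*0.132*0.09) = 4.2165 J/mm^3


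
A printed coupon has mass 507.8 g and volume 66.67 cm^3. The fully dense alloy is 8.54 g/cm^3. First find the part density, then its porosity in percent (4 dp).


rho_part = 507.8 / 66.67 = 7.61661917 g/cm^3
Porosity = (1 - 7.61661917/8.54)*100 = 10.8124 %


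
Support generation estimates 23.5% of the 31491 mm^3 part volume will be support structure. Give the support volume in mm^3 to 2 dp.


V_support = 31491 * 0.235 = 7400.39 mm^3


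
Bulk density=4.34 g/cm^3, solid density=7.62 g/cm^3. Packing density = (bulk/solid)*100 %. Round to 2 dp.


Packing = (4.34/7.62)*100 = 56.96 %


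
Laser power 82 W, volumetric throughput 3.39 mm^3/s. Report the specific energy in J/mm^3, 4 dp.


SE = 82 / 3.39 = 24.1888 J/mm^3


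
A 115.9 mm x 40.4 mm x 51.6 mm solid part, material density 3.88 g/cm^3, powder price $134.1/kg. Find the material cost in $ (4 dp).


V = 115.9 * 40.4 * 51.6 = 241609.776 mm^3 = 241.609776 cm^3
Mass = 241.609776 * 3.88 / 1000 = 0.93744593 kg
Cost = 0.93744593 * 134.1 = 125.7115 $


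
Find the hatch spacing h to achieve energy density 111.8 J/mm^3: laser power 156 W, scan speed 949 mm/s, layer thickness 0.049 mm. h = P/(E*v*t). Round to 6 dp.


h = 156 / (111.8*949*0.049) = 0.030007 mm


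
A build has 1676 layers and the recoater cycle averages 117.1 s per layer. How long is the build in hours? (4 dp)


t = 1676 * 117.1 / 3600 = 54.5166 hrs


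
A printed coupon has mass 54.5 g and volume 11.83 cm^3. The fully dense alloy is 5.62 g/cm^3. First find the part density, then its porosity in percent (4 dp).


rho_part = 54.5 / 11.83 = 4.60693153 g/cm^3
Porosity = (1 - 4.60693153/5.62)*100 = 18.0261 %


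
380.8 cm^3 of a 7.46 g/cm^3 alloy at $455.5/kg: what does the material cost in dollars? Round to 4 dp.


Mass = 380.8*7.46/1000 = 2.840768 kg
Cost = 2.840768 * 455.5 = 1293.9698 $


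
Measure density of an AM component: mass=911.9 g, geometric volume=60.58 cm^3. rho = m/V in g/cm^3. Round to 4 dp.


rho = 911.9 / 60.58 = 15.0528 g/cm^3


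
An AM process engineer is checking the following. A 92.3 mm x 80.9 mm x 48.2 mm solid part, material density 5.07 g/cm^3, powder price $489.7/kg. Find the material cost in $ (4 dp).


V = 92.3 * 80.9 * 48.2 = 359912.774 mm^3 = 359.912774 cm^3
Mass = 359.912774 * 5.07 / 1000 = 1.82475776 kg
Cost = 1.82475776 * 489.7 = 893.5839 $


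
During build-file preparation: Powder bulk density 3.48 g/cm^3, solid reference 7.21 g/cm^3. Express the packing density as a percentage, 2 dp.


Packing = (3.48/7.21)*100 = 48.27 %


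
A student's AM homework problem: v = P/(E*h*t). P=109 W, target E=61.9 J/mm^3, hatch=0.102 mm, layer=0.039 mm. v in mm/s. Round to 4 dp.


v = 109 / (61.9*0.102*0.039) = 442.6608 mm/s


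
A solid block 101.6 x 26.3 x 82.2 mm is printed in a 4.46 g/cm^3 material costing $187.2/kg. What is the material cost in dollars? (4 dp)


V = 101.6 * 26.3 * 82.2 = 219644.976 mm^3 = 219.644976 cm^3
Mass = 219.644976 * 4.46 / 1000 = 0.97961659 kg
Cost = 0.97961659 * 187.2 = 183.3842 $


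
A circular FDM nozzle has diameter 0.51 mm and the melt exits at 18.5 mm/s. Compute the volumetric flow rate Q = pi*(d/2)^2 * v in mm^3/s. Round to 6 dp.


A = pi*(0.51/2)^2 = 0.20428206 mm^2
Q = 0.20428206 * 18.5 = 3.779218 mm^3/s


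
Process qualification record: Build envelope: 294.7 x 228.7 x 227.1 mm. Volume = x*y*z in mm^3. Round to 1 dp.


V = 294.7 * 228.7 * 227.1 = 15306060.8 mm^3


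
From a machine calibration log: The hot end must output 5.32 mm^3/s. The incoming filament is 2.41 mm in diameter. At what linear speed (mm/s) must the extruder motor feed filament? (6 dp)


A = pi*(2.41/2)^2 = 4.561671
v = 5.32 / 4.561671 = 1.166239 mm/s


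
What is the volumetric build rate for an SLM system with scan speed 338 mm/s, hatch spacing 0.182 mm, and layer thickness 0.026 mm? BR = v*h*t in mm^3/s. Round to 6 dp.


Rate = 338 * 0.182 * 0.026 = 1.599416 mm^3/s


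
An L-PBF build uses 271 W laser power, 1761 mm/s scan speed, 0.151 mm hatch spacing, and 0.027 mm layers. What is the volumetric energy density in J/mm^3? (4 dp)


E = 271 / (1761*0.151*0.027) = 37.7459 J/mm^3


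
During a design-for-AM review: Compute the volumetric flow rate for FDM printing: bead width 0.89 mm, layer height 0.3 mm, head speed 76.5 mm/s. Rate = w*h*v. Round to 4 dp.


Rate = 0.89 * 0.3 * 76.5 = 20.4255 mm^3/s


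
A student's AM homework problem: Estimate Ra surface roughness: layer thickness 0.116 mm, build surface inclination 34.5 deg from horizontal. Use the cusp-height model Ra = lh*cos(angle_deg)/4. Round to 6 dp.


Ra = 0.116 * cos(34.5) / 4 = 0.0239 mm


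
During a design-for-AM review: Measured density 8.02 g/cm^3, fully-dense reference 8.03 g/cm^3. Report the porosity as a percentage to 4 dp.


Porosity = (1-8.02/8.03)*100 = 0.1245 %


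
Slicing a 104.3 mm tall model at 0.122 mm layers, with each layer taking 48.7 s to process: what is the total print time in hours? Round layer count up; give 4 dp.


Layers = ceil(104.3/0.122) = 855
t = 855 * 48.7 / 3600 = 11.5663 hrs


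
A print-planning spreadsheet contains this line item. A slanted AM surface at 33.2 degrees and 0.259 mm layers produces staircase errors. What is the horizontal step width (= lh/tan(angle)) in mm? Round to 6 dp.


step = 0.259 / tan(33.2) = 0.395793 mm


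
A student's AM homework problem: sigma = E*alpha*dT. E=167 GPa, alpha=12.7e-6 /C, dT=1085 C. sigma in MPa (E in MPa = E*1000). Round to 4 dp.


sigma = 167*1000 * 12.7e-6 * 1085 = 2301.1765 MPa


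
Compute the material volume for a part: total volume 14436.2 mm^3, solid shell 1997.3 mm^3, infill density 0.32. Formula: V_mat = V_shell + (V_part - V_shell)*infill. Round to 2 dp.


V_infill = (14436.2 - 1997.3) * 0.32 = 3980.45
V_total = 1997.3 + 3980.45 = 5977.75 mm^3


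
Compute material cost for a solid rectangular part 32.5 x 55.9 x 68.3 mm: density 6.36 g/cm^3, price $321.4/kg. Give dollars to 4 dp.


V = 32.5 * 55.9 * 68.3 = 124084.025 mm^3 = 124.084025 cm^3
Mass = 124.084025 * 6.36 / 1000 = 0.7891744 kg
Cost = 0.7891744 * 321.4 = 253.6407 $
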